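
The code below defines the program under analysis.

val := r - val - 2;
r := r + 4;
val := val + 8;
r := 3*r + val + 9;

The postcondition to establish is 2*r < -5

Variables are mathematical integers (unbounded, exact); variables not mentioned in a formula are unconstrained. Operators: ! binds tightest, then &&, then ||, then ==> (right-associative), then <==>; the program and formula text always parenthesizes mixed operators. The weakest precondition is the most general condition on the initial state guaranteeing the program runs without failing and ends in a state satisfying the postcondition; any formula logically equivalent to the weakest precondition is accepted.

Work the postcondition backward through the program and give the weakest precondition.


Working backward. After the program, 2*r < -5 must hold.
Before r := 3*r + val + 9: 6*r + 2*val < -23
Before val := val + 8: 6*r + 2*val < -39
Before r := r + 4: 6*r + 2*val < -63
Before val := r - val - 2: 8*r < 2*val - 59
Answer: WP = 8*r < 2*val - 59


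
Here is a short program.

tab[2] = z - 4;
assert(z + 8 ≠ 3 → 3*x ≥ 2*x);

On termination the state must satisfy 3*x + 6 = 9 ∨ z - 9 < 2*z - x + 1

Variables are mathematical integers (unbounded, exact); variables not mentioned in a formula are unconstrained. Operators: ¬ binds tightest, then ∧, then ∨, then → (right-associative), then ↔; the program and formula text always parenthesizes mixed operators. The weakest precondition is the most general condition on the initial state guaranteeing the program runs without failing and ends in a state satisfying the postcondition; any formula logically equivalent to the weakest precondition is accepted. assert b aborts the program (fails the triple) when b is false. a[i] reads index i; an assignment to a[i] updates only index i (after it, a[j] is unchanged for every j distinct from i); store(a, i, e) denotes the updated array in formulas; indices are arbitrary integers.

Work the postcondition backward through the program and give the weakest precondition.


Working backward. After the program, the postcondition 3*x + 6 = 9 ∨ z - 9 < 2*z - x + 1 must hold; in canonical form it is 3*x = 3 ∨ x < z + 10.
Before assert z + 8 ≠ 3 → 3*x ≥ 2*x: (z ≠ -5 → x ≥ 0) ∧ (3*x = 3 ∨ x < z + 10)
Before tab[2] := z - 4: (z ≠ -5 → x ≥ 0) ∧ (3*x = 3 ∨ x < z + 10)
Answer: WP = (z ≠ -5 → x ≥ 0) ∧ (3*x = 3 ∨ x < z + 10)


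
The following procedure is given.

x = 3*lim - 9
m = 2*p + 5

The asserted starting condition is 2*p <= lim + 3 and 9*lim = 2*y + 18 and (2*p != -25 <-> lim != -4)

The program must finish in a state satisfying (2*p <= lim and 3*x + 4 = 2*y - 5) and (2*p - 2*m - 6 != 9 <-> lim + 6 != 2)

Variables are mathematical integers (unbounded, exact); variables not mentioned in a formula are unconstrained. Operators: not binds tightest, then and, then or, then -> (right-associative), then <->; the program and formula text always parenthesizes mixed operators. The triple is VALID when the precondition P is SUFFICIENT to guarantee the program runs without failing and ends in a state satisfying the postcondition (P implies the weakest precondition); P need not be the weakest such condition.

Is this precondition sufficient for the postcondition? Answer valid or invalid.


Working backward. After the program, the postcondition (2*p <= lim and 3*x + 4 = 2*y - 5) and (2*p - 2*m - 6 != 9 <-> lim + 6 != 2) must hold; in canonical form it is 2*p <= lim and 3*x = 2*y - 9 and (2*p != 2*m + 15 <-> lim != -4).
Before m := 2*p + 5: 2*p <= lim and 3*x = 2*y - 9 and (2*p != -25 <-> lim != -4)
Before x := 3*lim - 9: 2*p <= lim and 9*lim = 2*y + 18 and (2*p != -25 <-> lim != -4)
The weakest precondition is 2*p <= lim and 9*lim = 2*y + 18 and (2*p != -25 <-> lim != -4).
Check whether 2*p <= lim + 3 and 9*lim = 2*y + 18 and (2*p != -25 <-> lim != -4) implies it.
Countermodel: at the initial state lim = -6, p = -2, y = -36, the precondition holds but the weakest precondition fails.
Answer: invalid


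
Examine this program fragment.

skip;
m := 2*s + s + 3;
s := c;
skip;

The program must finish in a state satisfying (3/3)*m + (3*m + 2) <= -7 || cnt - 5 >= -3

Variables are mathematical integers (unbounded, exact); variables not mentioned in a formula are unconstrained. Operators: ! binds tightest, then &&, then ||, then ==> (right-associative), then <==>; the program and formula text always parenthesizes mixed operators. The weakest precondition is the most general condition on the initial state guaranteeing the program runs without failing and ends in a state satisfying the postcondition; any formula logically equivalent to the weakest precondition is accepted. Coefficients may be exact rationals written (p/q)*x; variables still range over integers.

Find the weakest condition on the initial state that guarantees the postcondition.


Working backward. After the program, the postcondition (3/3)*m + (3*m + 2) <= -7 || cnt - 5 >= -3 must hold; in canonical form it is 4*m <= -9 || cnt >= 2.
Before skip: 4*m <= -9 || cnt >= 2
Before s := c: 4*m <= -9 || cnt >= 2
Before m := 2*s + s + 3: 12*s <= -21 || cnt >= 2
Before skip: 12*s <= -21 || cnt >= 2
Answer: WP = 12*s <= -21 || cnt >= 2


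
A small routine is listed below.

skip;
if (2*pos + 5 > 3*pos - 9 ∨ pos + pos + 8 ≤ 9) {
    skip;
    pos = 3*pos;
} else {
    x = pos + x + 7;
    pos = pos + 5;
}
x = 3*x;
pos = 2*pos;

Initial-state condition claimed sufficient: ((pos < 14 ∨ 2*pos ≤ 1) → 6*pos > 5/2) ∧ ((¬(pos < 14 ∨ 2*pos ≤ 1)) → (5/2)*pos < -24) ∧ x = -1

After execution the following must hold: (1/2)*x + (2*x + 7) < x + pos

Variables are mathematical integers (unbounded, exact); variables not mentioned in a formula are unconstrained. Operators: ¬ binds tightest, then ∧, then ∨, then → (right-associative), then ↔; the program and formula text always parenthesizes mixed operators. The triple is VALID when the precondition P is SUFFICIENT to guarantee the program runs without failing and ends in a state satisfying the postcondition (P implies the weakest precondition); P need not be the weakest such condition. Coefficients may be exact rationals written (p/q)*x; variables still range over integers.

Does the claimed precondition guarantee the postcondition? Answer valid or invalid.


Working backward. After the program, the postcondition (1/2)*x + (2*x + 7) < x + pos must hold; in canonical form it is (3/2)*x < pos - 7.
Before pos := 2*pos: (3/2)*x < 2*pos - 7
Before x := 3*x: (9/2)*x < 2*pos - 7
Then branch requires (9/2)*x < 6*pos - 7; else branch requires (5/2)*pos + (9/2)*x < -57/2.
Before the if: ((pos < 14 ∨ 2*pos ≤ 1) → (9/2)*x < 6*pos - 7) ∧ ((¬(pos < 14 ∨ 2*pos ≤ 1)) → (5/2)*pos + (9/2)*x < -57/2)
Before skip: ((pos < 14 ∨ 2*pos ≤ 1) → (9/2)*x < 6*pos - 7) ∧ ((¬(pos < 14 ∨ 2*pos ≤ 1)) → (5/2)*pos + (9/2)*x < -57/2)
The weakest precondition is ((pos < 14 ∨ 2*pos ≤ 1) → (9/2)*x < 6*pos - 7) ∧ ((¬(pos < 14 ∨ 2*pos ≤ 1)) → (5/2)*pos + (9/2)*x < -57/2).
Check whether ((pos < 14 ∨ 2*pos ≤ 1) → 6*pos > 5/2) ∧ ((¬(pos < 14 ∨ 2*pos ≤ 1)) → (5/2)*pos < -24) ∧ x = -1 implies it.
Every state satisfying the precondition satisfies the weakest precondition: the implication holds.
Answer: valid


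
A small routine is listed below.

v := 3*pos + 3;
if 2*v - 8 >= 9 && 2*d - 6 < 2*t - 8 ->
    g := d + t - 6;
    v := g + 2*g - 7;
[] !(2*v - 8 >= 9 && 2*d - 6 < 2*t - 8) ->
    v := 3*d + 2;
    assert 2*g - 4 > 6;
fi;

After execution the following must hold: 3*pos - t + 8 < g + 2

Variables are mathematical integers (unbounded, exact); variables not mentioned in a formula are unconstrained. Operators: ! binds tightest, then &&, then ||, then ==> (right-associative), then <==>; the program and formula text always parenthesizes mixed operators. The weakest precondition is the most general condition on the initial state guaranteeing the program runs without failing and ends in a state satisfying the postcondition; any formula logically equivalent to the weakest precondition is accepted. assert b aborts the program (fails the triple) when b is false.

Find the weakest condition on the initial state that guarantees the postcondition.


Working backward. After the program, the postcondition 3*pos - t + 8 < g + 2 must hold; in canonical form it is 3*pos < g + t - 6.
Then branch requires 3*pos < d + 2*t - 12; else branch requires 2*g > 10 && 3*pos < g + t - 6.
Before the if: ((2*v >= 17 && 2*d < 2*t - 2) ==> 3*pos < d + 2*t - 12) && ((!(2*v >= 17 && 2*d < 2*t - 2)) ==> (2*g > 10 && 3*pos < g + t - 6))
Before v := 3*pos + 3: ((6*pos >= 11 && 2*d < 2*t - 2) ==> 3*pos < d + 2*t - 12) && ((!(6*pos >= 11 && 2*d < 2*t - 2)) ==> (2*g > 10 && 3*pos < g + t - 6))
Answer: WP = ((6*pos >= 11 && 2*d < 2*t - 2) ==> 3*pos < d + 2*t - 12) && ((!(6*pos >= 11 && 2*d < 2*t - 2)) ==> (2*g > 10 && 3*pos < g + t - 6))


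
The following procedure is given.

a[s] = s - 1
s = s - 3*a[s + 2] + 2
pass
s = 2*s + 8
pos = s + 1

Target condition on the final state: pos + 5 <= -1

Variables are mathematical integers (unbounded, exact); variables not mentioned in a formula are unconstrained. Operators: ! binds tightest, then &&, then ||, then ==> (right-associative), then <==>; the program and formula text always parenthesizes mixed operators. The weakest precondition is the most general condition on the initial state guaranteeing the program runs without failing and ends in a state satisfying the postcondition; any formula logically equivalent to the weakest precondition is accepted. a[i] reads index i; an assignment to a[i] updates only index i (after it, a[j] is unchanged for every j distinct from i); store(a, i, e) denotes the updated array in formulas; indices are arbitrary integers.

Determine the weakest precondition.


Working backward. After the program, the postcondition pos + 5 <= -1 must hold; in canonical form it is pos <= -6.
Before pos := s + 1: s <= -7
Before s := 2*s + 8: 2*s <= -15
Before skip: 2*s <= -15
Before s := s - 3*a[s + 2] + 2: 2*s <= 6*a[s + 2] - 19
Before a[s] := s - 1: 2*s <= 6*store(a, s, s - 1)[s + 2] - 19
Answer: WP = 2*s <= 6*store(a, s, s - 1)[s + 2] - 19


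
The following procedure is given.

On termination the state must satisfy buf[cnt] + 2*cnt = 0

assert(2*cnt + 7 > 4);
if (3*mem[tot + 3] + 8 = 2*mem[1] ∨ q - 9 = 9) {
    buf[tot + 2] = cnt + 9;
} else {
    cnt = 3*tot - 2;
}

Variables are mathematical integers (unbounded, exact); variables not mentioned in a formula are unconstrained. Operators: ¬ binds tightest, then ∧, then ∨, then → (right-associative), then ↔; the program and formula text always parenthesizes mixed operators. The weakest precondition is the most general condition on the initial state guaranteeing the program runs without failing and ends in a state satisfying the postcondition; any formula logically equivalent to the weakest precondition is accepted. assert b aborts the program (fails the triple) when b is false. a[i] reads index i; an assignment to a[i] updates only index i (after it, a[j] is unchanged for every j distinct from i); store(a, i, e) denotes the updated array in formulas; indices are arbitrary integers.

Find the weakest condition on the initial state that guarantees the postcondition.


Working backward. After the program, buf[cnt] + 2*cnt = 0 must hold.
Then branch requires store(buf, tot + 2, cnt + 9)[cnt] + 2*cnt = 0; else branch requires buf[3*tot - 2] + 6*tot = 4.
Before the if: ((3*mem[tot + 3] = 2*mem[1] - 8 ∨ q = 18) → store(buf, tot + 2, cnt + 9)[cnt] + 2*cnt = 0) ∧ ((¬(3*mem[tot + 3] = 2*mem[1] - 8 ∨ q = 18)) → buf[3*tot - 2] + 6*tot = 4)
Before assert 2*cnt + 7 > 4: 2*cnt > -3 ∧ ((3*mem[tot + 3] = 2*mem[1] - 8 ∨ q = 18) → store(buf, tot + 2, cnt + 9)[cnt] + 2*cnt = 0) ∧ ((¬(3*mem[tot + 3] = 2*mem[1] - 8 ∨ q = 18)) → buf[3*tot - 2] + 6*tot = 4)
Answer: WP = 2*cnt > -3 ∧ ((3*mem[tot + 3] = 2*mem[1] - 8 ∨ q = 18) → store(buf, tot + 2, cnt + 9)[cnt] + 2*cnt = 0) ∧ ((¬(3*mem[tot + 3] = 2*mem[1] - 8 ∨ q = 18)) → buf[3*tot - 2] + 6*tot = 4)


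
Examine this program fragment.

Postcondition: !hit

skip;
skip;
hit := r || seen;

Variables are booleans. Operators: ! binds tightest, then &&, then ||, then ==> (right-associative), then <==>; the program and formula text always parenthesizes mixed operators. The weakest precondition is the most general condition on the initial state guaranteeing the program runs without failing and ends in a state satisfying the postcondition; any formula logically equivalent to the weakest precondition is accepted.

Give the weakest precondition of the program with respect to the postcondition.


Working backward. After the program, !hit must hold.
Before hit := r || seen: !(r || seen)
Before skip: !(r || seen)
Before skip: !(r || seen)
Answer: WP = !(r || seen)


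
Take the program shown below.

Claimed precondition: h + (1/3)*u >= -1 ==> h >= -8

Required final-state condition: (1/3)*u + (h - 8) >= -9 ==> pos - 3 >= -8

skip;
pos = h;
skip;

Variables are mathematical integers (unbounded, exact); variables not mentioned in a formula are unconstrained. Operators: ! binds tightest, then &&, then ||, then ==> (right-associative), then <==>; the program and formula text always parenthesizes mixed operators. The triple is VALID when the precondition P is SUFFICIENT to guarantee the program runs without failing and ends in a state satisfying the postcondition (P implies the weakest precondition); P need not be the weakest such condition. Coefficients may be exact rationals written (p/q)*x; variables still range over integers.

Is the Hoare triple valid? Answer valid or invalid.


Working backward. After the program, the postcondition (1/3)*u + (h - 8) >= -9 ==> pos - 3 >= -8 must hold; in canonical form it is h + (1/3)*u >= -1 ==> pos >= -5.
Before skip: h + (1/3)*u >= -1 ==> pos >= -5
Before pos := h: h + (1/3)*u >= -1 ==> h >= -5
Before skip: h + (1/3)*u >= -1 ==> h >= -5
The weakest precondition is h + (1/3)*u >= -1 ==> h >= -5.
Check whether h + (1/3)*u >= -1 ==> h >= -8 implies it.
Countermodel: at the initial state h = -8, u = 21, the precondition holds but the weakest precondition fails.
Answer: invalid


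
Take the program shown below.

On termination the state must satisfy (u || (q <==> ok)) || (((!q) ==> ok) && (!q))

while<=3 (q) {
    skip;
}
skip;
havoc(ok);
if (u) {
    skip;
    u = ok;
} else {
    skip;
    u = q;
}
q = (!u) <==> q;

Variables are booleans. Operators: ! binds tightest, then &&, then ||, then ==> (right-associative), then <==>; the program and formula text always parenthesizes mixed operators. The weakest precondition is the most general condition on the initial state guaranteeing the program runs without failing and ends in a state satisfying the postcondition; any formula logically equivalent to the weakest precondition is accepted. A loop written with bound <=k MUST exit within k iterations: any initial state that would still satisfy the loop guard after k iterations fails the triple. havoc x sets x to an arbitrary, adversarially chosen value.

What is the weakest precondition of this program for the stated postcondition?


Working backward. After the program, the postcondition (u || (q <==> ok)) || (((!q) ==> ok) && (!q)) must hold; in canonical form it is u || (q <==> ok) || (((!q) ==> ok) && (!q)).
Before q := (!u) <==> q: u || (((!u) <==> q) <==> ok) || (((!((!u) <==> q)) ==> ok) && (!((!u) <==> q)))
Then branch requires ok || (((!ok) <==> q) <==> ok) || (((!((!ok) <==> q)) ==> ok) && (!((!ok) <==> q))); else branch requires q || (((!q) <==> q) <==> ok) || (((!((!q) <==> q)) ==> ok) && (!((!q) <==> q))).
Before the if: (u ==> (ok || (((!ok) <==> q) <==> ok) || (((!((!ok) <==> q)) ==> ok) && (!((!ok) <==> q))))) && ((!u) ==> (q || (((!q) <==> q) <==> ok) || (((!((!q) <==> q)) ==> ok) && (!((!q) <==> q)))))
Before havoc ok: (u ==> (!q)) && ((!u) ==> (q || (!((!q) <==> q))))
Before skip: (u ==> (!q)) && ((!u) ==> (q || (!((!q) <==> q))))
Before the loop (bound <=3), unroll the exhaustion recursion (WP_0 = exit-now case; WP_j = one more guarded iteration, up to j = 3):
  WP_0: (!q) && (u ==> (!q)) && ((!u) ==> (q || (!((!q) <==> q))))
  WP_1: (q ==> ((!q) && (u ==> (!q)) && ((!u) ==> (q || (!((!q) <==> q)))))) && ((!q) ==> ((u ==> (!q)) && ((!u) ==> (q || (!((!q) <==> q))))))
  WP_2: (q ==> ((q ==> ((!q) && (u ==> (!q)) && ((!u) ==> (q || (!((!q) <==> q)))))) && ((!q) ==> ((u ==> (!q)) && ((!u) ==> (q || (!((!q) <==> q)))))))) && ((!q) ==> ((u ==> (!q)) && ((!u) ==> (q || (!((!q) <==> q))))))
  WP_3: (q ==> ((q ==> ((q ==> ((!q) && (u ==> (!q)) && ((!u) ==> (q || (!((!q) <==> q)))))) && ((!q) ==> ((u ==> (!q)) && ((!u) ==> (q || (!((!q) <==> q)))))))) && ((!q) ==> ((u ==> (!q)) && ((!u) ==> (q || (!((!q) <==> q)))))))) && ((!q) ==> ((u ==> (!q)) && ((!u) ==> (q || (!((!q) <==> q))))))
So before the loop: (q ==> ((q ==> ((q ==> ((!q) && (u ==> (!q)) && ((!u) ==> (q || (!((!q) <==> q)))))) && ((!q) ==> ((u ==> (!q)) && ((!u) ==> (q || (!((!q) <==> q)))))))) && ((!q) ==> ((u ==> (!q)) && ((!u) ==> (q || (!((!q) <==> q)))))))) && ((!q) ==> ((u ==> (!q)) && ((!u) ==> (q || (!((!q) <==> q))))))
Answer: WP = (q ==> ((q ==> ((q ==> ((!q) && (u ==> (!q)) && ((!u) ==> (q || (!((!q) <==> q)))))) && ((!q) ==> ((u ==> (!q)) && ((!u) ==> (q || (!((!q) <==> q)))))))) && ((!q) ==> ((u ==> (!q)) && ((!u) ==> (q || (!((!q) <==> q)))))))) && ((!q) ==> ((u ==> (!q)) && ((!u) ==> (q || (!((!q) <==> q))))))


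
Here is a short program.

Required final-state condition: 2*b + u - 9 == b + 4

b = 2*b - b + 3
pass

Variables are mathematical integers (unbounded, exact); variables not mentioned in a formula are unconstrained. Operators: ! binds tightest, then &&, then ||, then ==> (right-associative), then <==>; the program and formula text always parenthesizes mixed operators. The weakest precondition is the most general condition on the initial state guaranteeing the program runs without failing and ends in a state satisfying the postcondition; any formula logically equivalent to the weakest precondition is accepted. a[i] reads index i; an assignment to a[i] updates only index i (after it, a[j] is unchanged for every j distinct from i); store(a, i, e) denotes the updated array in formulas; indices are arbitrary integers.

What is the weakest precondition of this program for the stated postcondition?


Working backward. After the program, the postcondition 2*b + u - 9 == b + 4 must hold; in canonical form it is b + u == 13.
Before skip: b + u == 13
Before b := 2*b - b + 3: b + u == 10
Answer: WP = b + u == 10


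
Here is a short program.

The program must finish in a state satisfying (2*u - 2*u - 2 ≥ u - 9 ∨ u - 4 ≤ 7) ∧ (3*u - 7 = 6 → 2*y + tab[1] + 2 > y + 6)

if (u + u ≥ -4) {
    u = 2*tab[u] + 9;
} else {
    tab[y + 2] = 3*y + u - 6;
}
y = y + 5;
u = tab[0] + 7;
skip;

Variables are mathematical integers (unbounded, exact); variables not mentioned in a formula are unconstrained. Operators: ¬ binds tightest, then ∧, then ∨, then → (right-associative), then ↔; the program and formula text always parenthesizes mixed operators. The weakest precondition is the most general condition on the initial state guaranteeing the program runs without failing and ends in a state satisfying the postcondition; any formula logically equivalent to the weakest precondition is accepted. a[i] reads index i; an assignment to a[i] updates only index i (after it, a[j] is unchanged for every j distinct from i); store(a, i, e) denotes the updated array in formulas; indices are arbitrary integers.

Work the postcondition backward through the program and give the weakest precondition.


Working backward. After the program, the postcondition (2*u - 2*u - 2 ≥ u - 9 ∨ u - 4 ≤ 7) ∧ (3*u - 7 = 6 → 2*y + tab[1] + 2 > y + 6) must hold; in canonical form it is (u ≤ 7 ∨ u ≤ 11) ∧ (3*u = 13 → tab[1] + y > 4).
Before skip: (u ≤ 7 ∨ u ≤ 11) ∧ (3*u = 13 → tab[1] + y > 4)
Before u := tab[0] + 7: (tab[0] ≤ 0 ∨ tab[0] ≤ 4) ∧ (3*tab[0] = -8 → tab[1] + y > 4)
Before y := y + 5: (tab[0] ≤ 0 ∨ tab[0] ≤ 4) ∧ (3*tab[0] = -8 → tab[1] + y > -1)
Then branch requires (tab[0] ≤ 0 ∨ tab[0] ≤ 4) ∧ (3*tab[0] = -8 → tab[1] + y > -1); else branch requires (store(tab, y + 2, u + 3*y - 6)[0] ≤ 0 ∨ store(tab, y + 2, u + 3*y - 6)[0] ≤ 4) ∧ (3*store(tab, y + 2, u + 3*y - 6)[0] = -8 → store(tab, y + 2, u + 3*y - 6)[1] + y > -1).
Before the if: (2*u ≥ -4 → ((tab[0] ≤ 0 ∨ tab[0] ≤ 4) ∧ (3*tab[0] = -8 → tab[1] + y > -1))) ∧ ((¬(2*u ≥ -4)) → ((store(tab, y + 2, u + 3*y - 6)[0] ≤ 0 ∨ store(tab, y + 2, u + 3*y - 6)[0] ≤ 4) ∧ (3*store(tab, y + 2, u + 3*y - 6)[0] = -8 → store(tab, y + 2, u + 3*y - 6)[1] + y > -1)))
Answer: WP = (2*u ≥ -4 → ((tab[0] ≤ 0 ∨ tab[0] ≤ 4) ∧ (3*tab[0] = -8 → tab[1] + y > -1))) ∧ ((¬(2*u ≥ -4)) → ((store(tab, y + 2, u + 3*y - 6)[0] ≤ 0 ∨ store(tab, y + 2, u + 3*y - 6)[0] ≤ 4) ∧ (3*store(tab, y + 2, u + 3*y - 6)[0] = -8 → store(tab, y + 2, u + 3*y - 6)[1] + y > -1)))


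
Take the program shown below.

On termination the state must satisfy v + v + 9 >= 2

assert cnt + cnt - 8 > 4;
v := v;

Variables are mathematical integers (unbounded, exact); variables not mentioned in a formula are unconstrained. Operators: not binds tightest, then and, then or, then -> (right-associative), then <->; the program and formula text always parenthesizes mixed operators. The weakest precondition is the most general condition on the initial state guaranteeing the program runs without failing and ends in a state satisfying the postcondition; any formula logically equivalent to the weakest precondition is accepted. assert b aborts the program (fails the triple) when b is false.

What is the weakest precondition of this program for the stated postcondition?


Working backward. After the program, the postcondition v + v + 9 >= 2 must hold; in canonical form it is 2*v >= -7.
Before v := v: 2*v >= -7
Before assert cnt + cnt - 8 > 4: 2*cnt > 12 and 2*v >= -7
Answer: WP = 2*cnt > 12 and 2*v >= -7


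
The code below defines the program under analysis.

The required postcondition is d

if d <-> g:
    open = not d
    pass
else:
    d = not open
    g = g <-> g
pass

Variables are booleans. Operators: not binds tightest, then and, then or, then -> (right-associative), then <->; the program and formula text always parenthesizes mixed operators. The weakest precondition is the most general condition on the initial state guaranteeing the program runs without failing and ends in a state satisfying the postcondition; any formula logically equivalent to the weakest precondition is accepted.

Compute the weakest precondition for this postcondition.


Working backward. After the program, d must hold.
Before skip: d
Then branch requires d; else branch requires not open.
Before the if: ((d <-> g) -> d) and ((not (d <-> g)) -> (not open))
Answer: WP = ((d <-> g) -> d) and ((not (d <-> g)) -> (not open))


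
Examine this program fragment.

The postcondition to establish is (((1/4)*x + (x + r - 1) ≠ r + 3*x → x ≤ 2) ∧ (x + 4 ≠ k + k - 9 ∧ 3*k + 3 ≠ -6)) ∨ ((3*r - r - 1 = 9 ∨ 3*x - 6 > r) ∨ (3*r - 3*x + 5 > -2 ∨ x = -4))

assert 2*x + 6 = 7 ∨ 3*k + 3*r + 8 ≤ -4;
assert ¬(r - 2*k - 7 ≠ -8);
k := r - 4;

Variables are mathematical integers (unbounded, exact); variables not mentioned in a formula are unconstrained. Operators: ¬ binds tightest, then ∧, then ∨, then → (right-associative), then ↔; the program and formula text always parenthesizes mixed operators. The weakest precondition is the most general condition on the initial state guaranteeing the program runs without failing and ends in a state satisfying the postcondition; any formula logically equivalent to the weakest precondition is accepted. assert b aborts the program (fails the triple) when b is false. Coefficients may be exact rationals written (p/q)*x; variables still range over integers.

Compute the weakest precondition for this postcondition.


Working backward. After the program, the postcondition (((1/4)*x + (x + r - 1) ≠ r + 3*x → x ≤ 2) ∧ (x + 4 ≠ k + k - 9 ∧ 3*k + 3 ≠ -6)) ∨ ((3*r - r - 1 = 9 ∨ 3*x - 6 > r) ∨ (3*r - 3*x + 5 > -2 ∨ x = -4)) must hold; in canonical form it is (((7/4)*x ≠ -1 → x ≤ 2) ∧ x ≠ 2*k - 13 ∧ 3*k ≠ -9) ∨ 2*r = 10 ∨ 3*x > r + 6 ∨ 3*r > 3*x - 7 ∨ x = -4.
Before k := r - 4: (((7/4)*x ≠ -1 → x ≤ 2) ∧ x ≠ 2*r - 21 ∧ 3*r ≠ 3) ∨ 2*r = 10 ∨ 3*x > r + 6 ∨ 3*r > 3*x - 7 ∨ x = -4
Before assert ¬(r - 2*k - 7 ≠ -8): (¬(r ≠ 2*k - 1)) ∧ ((((7/4)*x ≠ -1 → x ≤ 2) ∧ x ≠ 2*r - 21 ∧ 3*r ≠ 3) ∨ 2*r = 10 ∨ 3*x > r + 6 ∨ 3*r > 3*x - 7 ∨ x = -4)
Before assert 2*x + 6 = 7 ∨ 3*k + 3*r + 8 ≤ -4: (2*x = 1 ∨ 3*k + 3*r ≤ -12) ∧ (¬(r ≠ 2*k - 1)) ∧ ((((7/4)*x ≠ -1 → x ≤ 2) ∧ x ≠ 2*r - 21 ∧ 3*r ≠ 3) ∨ 2*r = 10 ∨ 3*x > r + 6 ∨ 3*r > 3*x - 7 ∨ x = -4)
Answer: WP = (2*x = 1 ∨ 3*k + 3*r ≤ -12) ∧ (¬(r ≠ 2*k - 1)) ∧ ((((7/4)*x ≠ -1 → x ≤ 2) ∧ x ≠ 2*r - 21 ∧ 3*r ≠ 3) ∨ 2*r = 10 ∨ 3*x > r + 6 ∨ 3*r > 3*x - 7 ∨ x = -4)


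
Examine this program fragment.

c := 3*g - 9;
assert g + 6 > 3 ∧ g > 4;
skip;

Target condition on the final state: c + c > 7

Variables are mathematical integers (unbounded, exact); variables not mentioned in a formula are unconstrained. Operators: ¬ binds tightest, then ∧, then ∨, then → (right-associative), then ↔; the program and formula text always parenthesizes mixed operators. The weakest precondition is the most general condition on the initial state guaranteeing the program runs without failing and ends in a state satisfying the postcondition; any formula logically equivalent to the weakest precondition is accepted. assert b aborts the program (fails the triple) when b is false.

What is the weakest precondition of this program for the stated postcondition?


Working backward. After the program, the postcondition c + c > 7 must hold; in canonical form it is 2*c > 7.
Before skip: 2*c > 7
Before assert g + 6 > 3 ∧ g > 4: g > -3 ∧ g > 4 ∧ 2*c > 7
Before c := 3*g - 9: g > -3 ∧ g > 4 ∧ 6*g > 25
Answer: WP = g > -3 ∧ g > 4 ∧ 6*g > 25


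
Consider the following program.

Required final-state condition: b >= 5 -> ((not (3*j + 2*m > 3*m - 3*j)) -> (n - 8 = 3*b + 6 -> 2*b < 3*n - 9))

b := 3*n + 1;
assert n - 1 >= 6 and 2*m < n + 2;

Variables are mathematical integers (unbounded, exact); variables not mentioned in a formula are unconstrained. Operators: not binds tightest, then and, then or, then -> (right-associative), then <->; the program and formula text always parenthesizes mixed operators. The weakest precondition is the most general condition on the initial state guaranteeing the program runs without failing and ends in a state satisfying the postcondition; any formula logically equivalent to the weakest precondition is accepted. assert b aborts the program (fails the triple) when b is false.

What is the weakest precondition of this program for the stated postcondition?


Working backward. After the program, the postcondition b >= 5 -> ((not (3*j + 2*m > 3*m - 3*j)) -> (n - 8 = 3*b + 6 -> 2*b < 3*n - 9)) must hold; in canonical form it is b >= 5 -> ((not (6*j > m)) -> (n = 3*b + 14 -> 2*b < 3*n - 9)).
Before assert n - 1 >= 6 and 2*m < n + 2: n >= 7 and 2*m < n + 2 and (b >= 5 -> ((not (6*j > m)) -> (n = 3*b + 14 -> 2*b < 3*n - 9)))
Before b := 3*n + 1: n >= 7 and 2*m < n + 2 and (3*n >= 4 -> ((not (6*j > m)) -> (8*n = -17 -> 3*n < -11)))
Answer: WP = n >= 7 and 2*m < n + 2 and (3*n >= 4 -> ((not (6*j > m)) -> (8*n = -17 -> 3*n < -11)))


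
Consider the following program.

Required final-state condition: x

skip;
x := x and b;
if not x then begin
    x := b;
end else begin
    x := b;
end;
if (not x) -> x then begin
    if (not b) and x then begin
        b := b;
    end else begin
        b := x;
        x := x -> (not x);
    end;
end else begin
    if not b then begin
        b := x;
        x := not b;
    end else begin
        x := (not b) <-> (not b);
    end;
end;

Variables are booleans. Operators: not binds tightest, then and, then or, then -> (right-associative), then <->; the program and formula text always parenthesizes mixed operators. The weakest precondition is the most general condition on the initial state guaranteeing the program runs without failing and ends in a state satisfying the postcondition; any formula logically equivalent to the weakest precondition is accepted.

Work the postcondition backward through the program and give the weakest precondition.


Working backward. After the program, x must hold.
Then branch requires (((not b) and x) -> x) and ((not ((not b) and x)) -> (x -> (not x))); else branch requires (not b) -> (not x).
Before the if: (((not x) -> x) -> ((((not b) and x) -> x) and ((not ((not b) and x)) -> (x -> (not x))))) and ((not ((not x) -> x)) -> ((not b) -> (not x)))
Then branch requires ((not b) -> b) -> (b -> (not b)); else branch requires ((not b) -> b) -> (b -> (not b)).
Before the if: ((not x) -> (((not b) -> b) -> (b -> (not b)))) and (x -> (((not b) -> b) -> (b -> (not b))))
Before x := x and b: ((not (x and b)) -> (((not b) -> b) -> (b -> (not b)))) and ((x and b) -> (((not b) -> b) -> (b -> (not b))))
Before skip: ((not (x and b)) -> (((not b) -> b) -> (b -> (not b)))) and ((x and b) -> (((not b) -> b) -> (b -> (not b))))
Answer: WP = ((not (x and b)) -> (((not b) -> b) -> (b -> (not b)))) and ((x and b) -> (((not b) -> b) -> (b -> (not b))))


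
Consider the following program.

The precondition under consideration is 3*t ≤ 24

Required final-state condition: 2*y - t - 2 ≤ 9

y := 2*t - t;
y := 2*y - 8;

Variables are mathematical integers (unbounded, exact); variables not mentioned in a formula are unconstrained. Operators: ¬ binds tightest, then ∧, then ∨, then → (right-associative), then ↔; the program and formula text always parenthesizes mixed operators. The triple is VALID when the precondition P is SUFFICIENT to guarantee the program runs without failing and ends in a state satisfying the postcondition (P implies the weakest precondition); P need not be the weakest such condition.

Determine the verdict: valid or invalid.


Working backward. After the program, the postcondition 2*y - t - 2 ≤ 9 must hold; in canonical form it is 2*y ≤ t + 11.
Before y := 2*y - 8: 4*y ≤ t + 27
Before y := 2*t - t: 3*t ≤ 27
The weakest precondition is 3*t ≤ 27.
Check whether 3*t ≤ 24 implies it.
Every state satisfying the precondition satisfies the weakest precondition: the implication holds.
Answer: valid


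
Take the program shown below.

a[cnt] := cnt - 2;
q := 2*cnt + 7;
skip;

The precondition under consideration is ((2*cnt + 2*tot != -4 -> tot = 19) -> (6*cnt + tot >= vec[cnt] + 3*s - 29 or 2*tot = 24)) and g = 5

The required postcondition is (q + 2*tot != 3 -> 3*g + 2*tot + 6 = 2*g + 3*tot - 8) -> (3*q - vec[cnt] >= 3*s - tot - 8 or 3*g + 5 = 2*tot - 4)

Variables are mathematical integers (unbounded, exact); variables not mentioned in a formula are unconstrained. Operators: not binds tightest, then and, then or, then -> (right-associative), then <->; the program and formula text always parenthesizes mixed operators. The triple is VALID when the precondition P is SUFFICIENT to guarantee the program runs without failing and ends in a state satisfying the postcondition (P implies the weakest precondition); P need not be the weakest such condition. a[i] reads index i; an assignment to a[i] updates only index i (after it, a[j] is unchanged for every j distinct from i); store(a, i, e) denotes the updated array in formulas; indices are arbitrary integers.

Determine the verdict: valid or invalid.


Working backward. After the program, the postcondition (q + 2*tot != 3 -> 3*g + 2*tot + 6 = 2*g + 3*tot - 8) -> (3*q - vec[cnt] >= 3*s - tot - 8 or 3*g + 5 = 2*tot - 4) must hold; in canonical form it is (q + 2*tot != 3 -> g = tot - 14) -> (3*q + tot >= vec[cnt] + 3*s - 8 or 3*g = 2*tot - 9).
Before skip: (q + 2*tot != 3 -> g = tot - 14) -> (3*q + tot >= vec[cnt] + 3*s - 8 or 3*g = 2*tot - 9)
Before q := 2*cnt + 7: (2*cnt + 2*tot != -4 -> g = tot - 14) -> (6*cnt + tot >= vec[cnt] + 3*s - 29 or 3*g = 2*tot - 9)
Before a[cnt] := cnt - 2: (2*cnt + 2*tot != -4 -> g = tot - 14) -> (6*cnt + tot >= vec[cnt] + 3*s - 29 or 3*g = 2*tot - 9)
The weakest precondition is (2*cnt + 2*tot != -4 -> g = tot - 14) -> (6*cnt + tot >= vec[cnt] + 3*s - 29 or 3*g = 2*tot - 9).
Check whether ((2*cnt + 2*tot != -4 -> tot = 19) -> (6*cnt + tot >= vec[cnt] + 3*s - 29 or 2*tot = 24)) and g = 5 implies it.
Every state satisfying the precondition satisfies the weakest precondition: the implication holds.
Answer: valid


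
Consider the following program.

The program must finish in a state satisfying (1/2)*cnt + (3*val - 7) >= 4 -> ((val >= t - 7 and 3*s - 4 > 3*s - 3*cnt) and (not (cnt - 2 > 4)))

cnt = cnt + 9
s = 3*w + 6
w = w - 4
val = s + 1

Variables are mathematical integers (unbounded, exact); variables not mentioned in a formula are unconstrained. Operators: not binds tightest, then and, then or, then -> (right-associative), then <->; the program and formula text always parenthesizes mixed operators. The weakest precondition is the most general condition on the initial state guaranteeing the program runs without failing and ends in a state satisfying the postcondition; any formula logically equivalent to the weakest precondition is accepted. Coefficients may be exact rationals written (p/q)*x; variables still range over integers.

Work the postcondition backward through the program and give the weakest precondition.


Working backward. After the program, the postcondition (1/2)*cnt + (3*val - 7) >= 4 -> ((val >= t - 7 and 3*s - 4 > 3*s - 3*cnt) and (not (cnt - 2 > 4))) must hold; in canonical form it is (1/2)*cnt + 3*val >= 11 -> (val >= t - 7 and 3*cnt > 4 and (not (cnt > 6))).
Before val := s + 1: (1/2)*cnt + 3*s >= 8 -> (s >= t - 8 and 3*cnt > 4 and (not (cnt > 6)))
Before w := w - 4: (1/2)*cnt + 3*s >= 8 -> (s >= t - 8 and 3*cnt > 4 and (not (cnt > 6)))
Before s := 3*w + 6: (1/2)*cnt + 9*w >= -10 -> (3*w >= t - 14 and 3*cnt > 4 and (not (cnt > 6)))
Before cnt := cnt + 9: (1/2)*cnt + 9*w >= -29/2 -> (3*w >= t - 14 and 3*cnt > -23 and (not (cnt > -3)))
Answer: WP = (1/2)*cnt + 9*w >= -29/2 -> (3*w >= t - 14 and 3*cnt > -23 and (not (cnt > -3)))


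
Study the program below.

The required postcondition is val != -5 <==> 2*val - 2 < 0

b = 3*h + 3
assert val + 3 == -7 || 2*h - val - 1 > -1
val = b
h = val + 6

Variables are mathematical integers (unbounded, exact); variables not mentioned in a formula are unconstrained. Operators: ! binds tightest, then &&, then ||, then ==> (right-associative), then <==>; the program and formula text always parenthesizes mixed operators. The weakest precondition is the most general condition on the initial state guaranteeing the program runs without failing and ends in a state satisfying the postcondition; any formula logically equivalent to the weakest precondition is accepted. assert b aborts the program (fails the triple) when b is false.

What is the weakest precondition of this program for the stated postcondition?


Working backward. After the program, the postcondition val != -5 <==> 2*val - 2 < 0 must hold; in canonical form it is val != -5 <==> 2*val < 2.
Before h := val + 6: val != -5 <==> 2*val < 2
Before val := b: b != -5 <==> 2*b < 2
Before assert val + 3 == -7 || 2*h - val - 1 > -1: (val == -10 || 2*h > val) && (b != -5 <==> 2*b < 2)
Before b := 3*h + 3: (val == -10 || 2*h > val) && (3*h != -8 <==> 6*h < -4)
Answer: WP = (val == -10 || 2*h > val) && (3*h != -8 <==> 6*h < -4)


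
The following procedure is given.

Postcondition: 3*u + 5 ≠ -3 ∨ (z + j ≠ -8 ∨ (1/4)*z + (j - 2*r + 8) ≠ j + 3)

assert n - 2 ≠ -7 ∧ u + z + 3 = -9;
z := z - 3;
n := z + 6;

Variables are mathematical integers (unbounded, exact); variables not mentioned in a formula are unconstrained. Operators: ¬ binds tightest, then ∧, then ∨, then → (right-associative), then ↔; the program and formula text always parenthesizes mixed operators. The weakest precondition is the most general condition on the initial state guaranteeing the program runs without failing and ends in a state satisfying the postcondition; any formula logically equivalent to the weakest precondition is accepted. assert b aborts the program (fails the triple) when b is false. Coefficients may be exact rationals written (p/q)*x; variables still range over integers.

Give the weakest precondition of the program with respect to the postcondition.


Working backward. After the program, the postcondition 3*u + 5 ≠ -3 ∨ (z + j ≠ -8 ∨ (1/4)*z + (j - 2*r + 8) ≠ j + 3) must hold; in canonical form it is 3*u ≠ -8 ∨ j + z ≠ -8 ∨ (1/4)*z ≠ 2*r - 5.
Before n := z + 6: 3*u ≠ -8 ∨ j + z ≠ -8 ∨ (1/4)*z ≠ 2*r - 5
Before z := z - 3: 3*u ≠ -8 ∨ j + z ≠ -5 ∨ (1/4)*z ≠ 2*r - 17/4
Before assert n - 2 ≠ -7 ∧ u + z + 3 = -9: n ≠ -5 ∧ u + z = -12 ∧ (3*u ≠ -8 ∨ j + z ≠ -5 ∨ (1/4)*z ≠ 2*r - 17/4)
Answer: WP = n ≠ -5 ∧ u + z = -12 ∧ (3*u ≠ -8 ∨ j + z ≠ -5 ∨ (1/4)*z ≠ 2*r - 17/4)


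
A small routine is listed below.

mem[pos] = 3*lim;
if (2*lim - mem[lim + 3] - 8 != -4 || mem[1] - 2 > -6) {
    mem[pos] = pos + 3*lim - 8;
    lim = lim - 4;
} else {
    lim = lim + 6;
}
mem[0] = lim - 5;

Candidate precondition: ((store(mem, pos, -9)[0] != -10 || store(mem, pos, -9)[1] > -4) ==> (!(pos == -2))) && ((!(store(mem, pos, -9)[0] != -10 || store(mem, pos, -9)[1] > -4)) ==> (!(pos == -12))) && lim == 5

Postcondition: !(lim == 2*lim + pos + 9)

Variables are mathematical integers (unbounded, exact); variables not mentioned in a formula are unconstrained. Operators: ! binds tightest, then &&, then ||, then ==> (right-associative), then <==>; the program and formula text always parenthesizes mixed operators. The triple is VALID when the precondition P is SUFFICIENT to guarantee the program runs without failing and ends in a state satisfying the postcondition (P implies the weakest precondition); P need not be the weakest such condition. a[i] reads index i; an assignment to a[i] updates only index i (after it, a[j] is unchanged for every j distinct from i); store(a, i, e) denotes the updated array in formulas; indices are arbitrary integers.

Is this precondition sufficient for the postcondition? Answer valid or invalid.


Working backward. After the program, the postcondition !(lim == 2*lim + pos + 9) must hold; in canonical form it is !(lim + pos == -9).
Before mem[0] := lim - 5: !(lim + pos == -9)
Then branch requires !(lim + pos == -5); else branch requires !(lim + pos == -15).
Before the if: ((2*lim != mem[lim + 3] + 4 || mem[1] > -4) ==> (!(lim + pos == -5))) && ((!(2*lim != mem[lim + 3] + 4 || mem[1] > -4)) ==> (!(lim + pos == -15)))
Before mem[pos] := 3*lim: ((2*lim != store(mem, pos, 3*lim)[lim + 3] + 4 || store(mem, pos, 3*lim)[1] > -4) ==> (!(lim + pos == -5))) && ((!(2*lim != store(mem, pos, 3*lim)[lim + 3] + 4 || store(mem, pos, 3*lim)[1] > -4)) ==> (!(lim + pos == -15)))
The weakest precondition is ((2*lim != store(mem, pos, 3*lim)[lim + 3] + 4 || store(mem, pos, 3*lim)[1] > -4) ==> (!(lim + pos == -5))) && ((!(2*lim != store(mem, pos, 3*lim)[lim + 3] + 4 || store(mem, pos, 3*lim)[1] > -4)) ==> (!(lim + pos == -15))).
Check whether ((store(mem, pos, -9)[0] != -10 || store(mem, pos, -9)[1] > -4) ==> (!(pos == -2))) && ((!(store(mem, pos, -9)[0] != -10 || store(mem, pos, -9)[1] > -4)) ==> (!(pos == -12))) && lim == 5 implies it.
Countermodel: at the initial state lim = 5, mem = {[-10] = 2, [0] = 2, [1] = 2, [8] = 2, elsewhere 2}, pos = -10, the precondition holds but the weakest precondition fails.
Answer: invalid


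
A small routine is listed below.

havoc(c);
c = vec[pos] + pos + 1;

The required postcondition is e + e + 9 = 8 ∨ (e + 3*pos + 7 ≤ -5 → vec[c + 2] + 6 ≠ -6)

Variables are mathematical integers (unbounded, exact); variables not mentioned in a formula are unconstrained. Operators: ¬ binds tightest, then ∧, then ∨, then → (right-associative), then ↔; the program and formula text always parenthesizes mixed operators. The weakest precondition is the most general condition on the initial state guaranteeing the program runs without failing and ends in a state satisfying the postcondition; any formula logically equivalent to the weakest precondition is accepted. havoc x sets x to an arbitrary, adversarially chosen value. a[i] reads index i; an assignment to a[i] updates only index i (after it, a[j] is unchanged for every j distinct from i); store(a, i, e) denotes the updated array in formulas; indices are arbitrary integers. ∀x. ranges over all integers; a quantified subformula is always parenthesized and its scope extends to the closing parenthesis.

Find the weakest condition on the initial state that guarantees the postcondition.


Working backward. After the program, the postcondition e + e + 9 = 8 ∨ (e + 3*pos + 7 ≤ -5 → vec[c + 2] + 6 ≠ -6) must hold; in canonical form it is 2*e = -1 ∨ (e + 3*pos ≤ -12 → vec[c + 2] ≠ -12).
Before c := vec[pos] + pos + 1: 2*e = -1 ∨ (e + 3*pos ≤ -12 → vec[vec[pos] + pos + 3] ≠ -12)
Before havoc c: 2*e = -1 ∨ (e + 3*pos ≤ -12 → vec[vec[pos] + pos + 3] ≠ -12)
Answer: WP = 2*e = -1 ∨ (e + 3*pos ≤ -12 → vec[vec[pos] + pos + 3] ≠ -12)
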